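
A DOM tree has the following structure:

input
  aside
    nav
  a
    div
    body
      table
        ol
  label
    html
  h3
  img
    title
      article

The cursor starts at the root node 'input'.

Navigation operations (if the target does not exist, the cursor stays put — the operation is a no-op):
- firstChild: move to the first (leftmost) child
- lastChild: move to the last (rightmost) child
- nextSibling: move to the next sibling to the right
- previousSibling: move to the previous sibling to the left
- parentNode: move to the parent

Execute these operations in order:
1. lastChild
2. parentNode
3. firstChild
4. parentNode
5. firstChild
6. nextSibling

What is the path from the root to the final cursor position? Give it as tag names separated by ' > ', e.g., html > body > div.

After 1 (lastChild): img
After 2 (parentNode): input
After 3 (firstChild): aside
After 4 (parentNode): input
After 5 (firstChild): aside
After 6 (nextSibling): a

Answer: input > a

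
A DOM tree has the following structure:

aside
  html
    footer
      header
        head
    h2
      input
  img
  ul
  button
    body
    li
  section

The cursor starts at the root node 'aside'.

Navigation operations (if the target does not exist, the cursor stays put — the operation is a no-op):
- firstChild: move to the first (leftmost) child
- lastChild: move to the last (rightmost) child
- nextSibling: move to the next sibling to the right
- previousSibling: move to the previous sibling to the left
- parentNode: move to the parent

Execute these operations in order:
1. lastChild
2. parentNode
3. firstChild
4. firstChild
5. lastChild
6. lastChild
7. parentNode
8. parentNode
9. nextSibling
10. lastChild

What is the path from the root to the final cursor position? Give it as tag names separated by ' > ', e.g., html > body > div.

Answer: aside > html > h2 > input

Derivation:
After 1 (lastChild): section
After 2 (parentNode): aside
After 3 (firstChild): html
After 4 (firstChild): footer
After 5 (lastChild): header
After 6 (lastChild): head
After 7 (parentNode): header
After 8 (parentNode): footer
After 9 (nextSibling): h2
After 10 (lastChild): input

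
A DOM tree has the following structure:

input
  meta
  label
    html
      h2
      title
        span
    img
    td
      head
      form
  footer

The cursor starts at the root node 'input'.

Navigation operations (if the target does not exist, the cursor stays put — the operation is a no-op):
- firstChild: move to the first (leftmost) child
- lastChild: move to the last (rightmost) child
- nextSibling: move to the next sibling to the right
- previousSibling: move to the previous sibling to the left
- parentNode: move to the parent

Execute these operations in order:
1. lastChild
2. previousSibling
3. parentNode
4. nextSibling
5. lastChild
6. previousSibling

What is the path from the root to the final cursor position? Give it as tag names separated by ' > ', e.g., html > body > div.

After 1 (lastChild): footer
After 2 (previousSibling): label
After 3 (parentNode): input
After 4 (nextSibling): input (no-op, stayed)
After 5 (lastChild): footer
After 6 (previousSibling): label

Answer: input > label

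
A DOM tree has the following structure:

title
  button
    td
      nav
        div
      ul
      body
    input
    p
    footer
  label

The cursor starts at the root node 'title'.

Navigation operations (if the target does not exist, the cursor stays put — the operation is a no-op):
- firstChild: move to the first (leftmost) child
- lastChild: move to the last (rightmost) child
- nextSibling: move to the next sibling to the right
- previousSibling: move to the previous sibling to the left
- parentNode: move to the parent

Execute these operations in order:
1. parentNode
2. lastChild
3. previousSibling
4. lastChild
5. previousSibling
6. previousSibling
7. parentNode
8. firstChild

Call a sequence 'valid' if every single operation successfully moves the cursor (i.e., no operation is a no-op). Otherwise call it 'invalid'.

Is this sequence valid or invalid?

Answer: invalid

Derivation:
After 1 (parentNode): title (no-op, stayed)
After 2 (lastChild): label
After 3 (previousSibling): button
After 4 (lastChild): footer
After 5 (previousSibling): p
After 6 (previousSibling): input
After 7 (parentNode): button
After 8 (firstChild): td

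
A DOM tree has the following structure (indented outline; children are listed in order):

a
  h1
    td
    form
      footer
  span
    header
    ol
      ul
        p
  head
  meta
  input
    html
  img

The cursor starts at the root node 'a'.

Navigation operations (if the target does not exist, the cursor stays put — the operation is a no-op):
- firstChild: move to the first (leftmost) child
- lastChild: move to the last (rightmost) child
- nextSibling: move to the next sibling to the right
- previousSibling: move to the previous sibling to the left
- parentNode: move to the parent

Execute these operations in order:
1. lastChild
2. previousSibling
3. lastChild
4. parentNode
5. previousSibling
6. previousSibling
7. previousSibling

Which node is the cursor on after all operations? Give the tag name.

Answer: span

Derivation:
After 1 (lastChild): img
After 2 (previousSibling): input
After 3 (lastChild): html
After 4 (parentNode): input
After 5 (previousSibling): meta
After 6 (previousSibling): head
After 7 (previousSibling): span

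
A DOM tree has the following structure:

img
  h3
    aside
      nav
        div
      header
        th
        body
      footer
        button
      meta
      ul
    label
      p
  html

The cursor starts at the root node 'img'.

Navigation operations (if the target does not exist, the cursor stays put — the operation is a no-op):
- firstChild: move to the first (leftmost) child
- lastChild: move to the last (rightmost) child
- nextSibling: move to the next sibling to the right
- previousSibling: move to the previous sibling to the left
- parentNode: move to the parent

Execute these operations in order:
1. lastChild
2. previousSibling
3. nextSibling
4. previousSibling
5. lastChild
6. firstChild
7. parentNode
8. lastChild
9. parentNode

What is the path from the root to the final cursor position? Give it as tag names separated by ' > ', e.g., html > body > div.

Answer: img > h3 > label

Derivation:
After 1 (lastChild): html
After 2 (previousSibling): h3
After 3 (nextSibling): html
After 4 (previousSibling): h3
After 5 (lastChild): label
After 6 (firstChild): p
After 7 (parentNode): label
After 8 (lastChild): p
After 9 (parentNode): label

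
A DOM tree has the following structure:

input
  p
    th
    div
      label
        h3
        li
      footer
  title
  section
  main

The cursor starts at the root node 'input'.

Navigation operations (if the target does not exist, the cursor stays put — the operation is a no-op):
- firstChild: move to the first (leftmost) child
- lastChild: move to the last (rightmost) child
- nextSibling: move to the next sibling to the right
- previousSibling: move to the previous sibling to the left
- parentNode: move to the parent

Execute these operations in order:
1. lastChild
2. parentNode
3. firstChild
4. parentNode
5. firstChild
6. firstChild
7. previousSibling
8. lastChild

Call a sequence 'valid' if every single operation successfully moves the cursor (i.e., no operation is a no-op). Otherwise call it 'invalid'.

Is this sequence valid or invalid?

Answer: invalid

Derivation:
After 1 (lastChild): main
After 2 (parentNode): input
After 3 (firstChild): p
After 4 (parentNode): input
After 5 (firstChild): p
After 6 (firstChild): th
After 7 (previousSibling): th (no-op, stayed)
After 8 (lastChild): th (no-op, stayed)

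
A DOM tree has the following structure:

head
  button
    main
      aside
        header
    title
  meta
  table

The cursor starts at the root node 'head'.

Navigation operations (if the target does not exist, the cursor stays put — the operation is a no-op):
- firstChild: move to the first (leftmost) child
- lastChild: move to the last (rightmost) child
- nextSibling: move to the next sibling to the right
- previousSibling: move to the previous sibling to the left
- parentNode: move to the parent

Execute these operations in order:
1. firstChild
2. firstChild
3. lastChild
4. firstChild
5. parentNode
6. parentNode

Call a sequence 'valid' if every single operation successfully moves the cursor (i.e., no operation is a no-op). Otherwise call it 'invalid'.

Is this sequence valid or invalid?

After 1 (firstChild): button
After 2 (firstChild): main
After 3 (lastChild): aside
After 4 (firstChild): header
After 5 (parentNode): aside
After 6 (parentNode): main

Answer: valid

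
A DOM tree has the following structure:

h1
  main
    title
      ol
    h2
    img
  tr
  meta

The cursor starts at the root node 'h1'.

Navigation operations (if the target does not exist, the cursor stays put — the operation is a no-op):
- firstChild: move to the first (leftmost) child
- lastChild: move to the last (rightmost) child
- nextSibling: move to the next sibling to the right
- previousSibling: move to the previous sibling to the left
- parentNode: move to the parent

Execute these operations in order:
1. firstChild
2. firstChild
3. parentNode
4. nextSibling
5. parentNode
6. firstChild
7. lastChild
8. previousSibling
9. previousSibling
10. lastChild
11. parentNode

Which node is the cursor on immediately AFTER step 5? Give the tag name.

Answer: h1

Derivation:
After 1 (firstChild): main
After 2 (firstChild): title
After 3 (parentNode): main
After 4 (nextSibling): tr
After 5 (parentNode): h1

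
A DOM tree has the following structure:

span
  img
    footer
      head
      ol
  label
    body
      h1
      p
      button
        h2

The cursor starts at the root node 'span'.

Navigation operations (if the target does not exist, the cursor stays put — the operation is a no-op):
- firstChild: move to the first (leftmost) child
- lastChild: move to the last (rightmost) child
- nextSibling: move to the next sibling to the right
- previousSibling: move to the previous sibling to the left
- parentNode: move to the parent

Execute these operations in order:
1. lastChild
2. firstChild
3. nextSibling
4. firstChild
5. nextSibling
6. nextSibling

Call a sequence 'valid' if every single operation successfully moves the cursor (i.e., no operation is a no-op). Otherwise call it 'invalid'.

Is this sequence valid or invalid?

After 1 (lastChild): label
After 2 (firstChild): body
After 3 (nextSibling): body (no-op, stayed)
After 4 (firstChild): h1
After 5 (nextSibling): p
After 6 (nextSibling): button

Answer: invalid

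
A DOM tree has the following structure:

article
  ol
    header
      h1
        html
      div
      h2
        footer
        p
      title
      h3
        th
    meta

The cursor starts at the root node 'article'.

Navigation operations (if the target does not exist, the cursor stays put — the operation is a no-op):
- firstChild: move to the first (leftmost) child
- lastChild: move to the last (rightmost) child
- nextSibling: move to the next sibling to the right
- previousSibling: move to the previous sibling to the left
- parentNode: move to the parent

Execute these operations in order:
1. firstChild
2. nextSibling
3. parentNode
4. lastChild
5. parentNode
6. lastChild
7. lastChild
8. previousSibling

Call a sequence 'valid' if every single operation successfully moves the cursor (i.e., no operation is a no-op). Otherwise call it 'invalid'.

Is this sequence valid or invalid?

After 1 (firstChild): ol
After 2 (nextSibling): ol (no-op, stayed)
After 3 (parentNode): article
After 4 (lastChild): ol
After 5 (parentNode): article
After 6 (lastChild): ol
After 7 (lastChild): meta
After 8 (previousSibling): header

Answer: invalid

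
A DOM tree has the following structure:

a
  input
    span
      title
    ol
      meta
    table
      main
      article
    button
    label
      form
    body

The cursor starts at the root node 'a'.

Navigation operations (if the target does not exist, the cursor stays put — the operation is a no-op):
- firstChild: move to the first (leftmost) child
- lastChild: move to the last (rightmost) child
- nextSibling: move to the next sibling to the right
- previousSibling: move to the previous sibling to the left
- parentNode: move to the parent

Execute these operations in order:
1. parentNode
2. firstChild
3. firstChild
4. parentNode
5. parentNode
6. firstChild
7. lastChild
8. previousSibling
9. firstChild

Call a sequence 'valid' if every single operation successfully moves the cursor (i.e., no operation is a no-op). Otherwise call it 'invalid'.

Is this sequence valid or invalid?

Answer: invalid

Derivation:
After 1 (parentNode): a (no-op, stayed)
After 2 (firstChild): input
After 3 (firstChild): span
After 4 (parentNode): input
After 5 (parentNode): a
After 6 (firstChild): input
After 7 (lastChild): body
After 8 (previousSibling): label
After 9 (firstChild): form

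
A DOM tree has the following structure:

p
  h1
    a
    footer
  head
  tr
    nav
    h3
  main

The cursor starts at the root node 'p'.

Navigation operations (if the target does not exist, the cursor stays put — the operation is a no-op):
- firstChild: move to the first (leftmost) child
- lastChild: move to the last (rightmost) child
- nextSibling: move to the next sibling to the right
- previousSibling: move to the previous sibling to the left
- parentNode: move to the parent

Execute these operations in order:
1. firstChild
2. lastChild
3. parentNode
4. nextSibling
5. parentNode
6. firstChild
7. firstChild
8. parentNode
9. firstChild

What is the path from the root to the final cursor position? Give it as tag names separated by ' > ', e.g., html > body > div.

After 1 (firstChild): h1
After 2 (lastChild): footer
After 3 (parentNode): h1
After 4 (nextSibling): head
After 5 (parentNode): p
After 6 (firstChild): h1
After 7 (firstChild): a
After 8 (parentNode): h1
After 9 (firstChild): a

Answer: p > h1 > a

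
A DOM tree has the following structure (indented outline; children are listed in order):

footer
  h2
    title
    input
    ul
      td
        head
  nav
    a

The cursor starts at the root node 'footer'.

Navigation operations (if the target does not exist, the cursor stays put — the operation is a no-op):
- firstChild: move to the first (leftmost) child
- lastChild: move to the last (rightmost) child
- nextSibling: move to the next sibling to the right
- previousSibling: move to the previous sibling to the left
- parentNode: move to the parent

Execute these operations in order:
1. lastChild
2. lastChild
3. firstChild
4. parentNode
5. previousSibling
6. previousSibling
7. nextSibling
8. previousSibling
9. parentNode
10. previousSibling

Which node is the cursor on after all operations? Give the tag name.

After 1 (lastChild): nav
After 2 (lastChild): a
After 3 (firstChild): a (no-op, stayed)
After 4 (parentNode): nav
After 5 (previousSibling): h2
After 6 (previousSibling): h2 (no-op, stayed)
After 7 (nextSibling): nav
After 8 (previousSibling): h2
After 9 (parentNode): footer
After 10 (previousSibling): footer (no-op, stayed)

Answer: footer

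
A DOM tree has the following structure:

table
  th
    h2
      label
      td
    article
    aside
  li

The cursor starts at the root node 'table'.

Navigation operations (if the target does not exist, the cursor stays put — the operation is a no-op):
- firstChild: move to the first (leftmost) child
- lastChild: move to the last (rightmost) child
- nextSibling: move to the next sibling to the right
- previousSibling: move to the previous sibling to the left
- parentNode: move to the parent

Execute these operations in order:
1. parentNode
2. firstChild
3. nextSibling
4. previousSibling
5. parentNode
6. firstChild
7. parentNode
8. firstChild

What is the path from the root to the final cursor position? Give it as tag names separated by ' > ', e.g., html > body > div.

Answer: table > th

Derivation:
After 1 (parentNode): table (no-op, stayed)
After 2 (firstChild): th
After 3 (nextSibling): li
After 4 (previousSibling): th
After 5 (parentNode): table
After 6 (firstChild): th
After 7 (parentNode): table
After 8 (firstChild): th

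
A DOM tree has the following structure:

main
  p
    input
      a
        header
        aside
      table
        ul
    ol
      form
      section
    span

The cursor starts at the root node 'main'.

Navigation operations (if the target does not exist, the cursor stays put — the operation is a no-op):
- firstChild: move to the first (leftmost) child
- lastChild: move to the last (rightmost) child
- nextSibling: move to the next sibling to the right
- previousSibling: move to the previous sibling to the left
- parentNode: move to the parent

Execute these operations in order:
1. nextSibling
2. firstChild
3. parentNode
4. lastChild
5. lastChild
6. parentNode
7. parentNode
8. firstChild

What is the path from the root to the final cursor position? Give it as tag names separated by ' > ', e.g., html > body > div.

After 1 (nextSibling): main (no-op, stayed)
After 2 (firstChild): p
After 3 (parentNode): main
After 4 (lastChild): p
After 5 (lastChild): span
After 6 (parentNode): p
After 7 (parentNode): main
After 8 (firstChild): p

Answer: main > p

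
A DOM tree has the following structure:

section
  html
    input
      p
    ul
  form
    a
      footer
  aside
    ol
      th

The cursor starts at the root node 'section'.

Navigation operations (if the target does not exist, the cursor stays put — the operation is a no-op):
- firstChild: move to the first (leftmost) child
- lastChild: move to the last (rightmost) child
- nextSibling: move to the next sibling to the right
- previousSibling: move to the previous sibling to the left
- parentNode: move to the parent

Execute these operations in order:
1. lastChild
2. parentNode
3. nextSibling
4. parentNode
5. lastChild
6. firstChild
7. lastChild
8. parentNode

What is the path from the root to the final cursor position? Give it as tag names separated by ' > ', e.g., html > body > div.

After 1 (lastChild): aside
After 2 (parentNode): section
After 3 (nextSibling): section (no-op, stayed)
After 4 (parentNode): section (no-op, stayed)
After 5 (lastChild): aside
After 6 (firstChild): ol
After 7 (lastChild): th
After 8 (parentNode): ol

Answer: section > aside > ol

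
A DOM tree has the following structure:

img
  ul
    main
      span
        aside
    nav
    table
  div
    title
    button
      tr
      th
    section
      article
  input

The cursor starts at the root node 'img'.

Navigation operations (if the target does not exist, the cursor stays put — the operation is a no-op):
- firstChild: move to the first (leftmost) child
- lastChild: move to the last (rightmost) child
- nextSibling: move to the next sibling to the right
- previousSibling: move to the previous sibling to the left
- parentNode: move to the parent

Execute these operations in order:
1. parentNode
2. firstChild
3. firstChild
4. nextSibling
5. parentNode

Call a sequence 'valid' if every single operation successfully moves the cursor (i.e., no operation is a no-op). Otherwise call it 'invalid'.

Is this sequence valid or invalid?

Answer: invalid

Derivation:
After 1 (parentNode): img (no-op, stayed)
After 2 (firstChild): ul
After 3 (firstChild): main
After 4 (nextSibling): nav
After 5 (parentNode): ul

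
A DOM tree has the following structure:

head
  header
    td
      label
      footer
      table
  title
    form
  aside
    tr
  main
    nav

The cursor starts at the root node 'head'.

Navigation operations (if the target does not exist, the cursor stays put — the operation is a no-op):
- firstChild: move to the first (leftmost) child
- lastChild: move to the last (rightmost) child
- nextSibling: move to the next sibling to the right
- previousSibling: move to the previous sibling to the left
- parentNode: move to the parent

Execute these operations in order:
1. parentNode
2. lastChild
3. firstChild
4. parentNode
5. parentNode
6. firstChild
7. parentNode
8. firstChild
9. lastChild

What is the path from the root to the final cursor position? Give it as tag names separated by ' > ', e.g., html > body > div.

After 1 (parentNode): head (no-op, stayed)
After 2 (lastChild): main
After 3 (firstChild): nav
After 4 (parentNode): main
After 5 (parentNode): head
After 6 (firstChild): header
After 7 (parentNode): head
After 8 (firstChild): header
After 9 (lastChild): td

Answer: head > header > td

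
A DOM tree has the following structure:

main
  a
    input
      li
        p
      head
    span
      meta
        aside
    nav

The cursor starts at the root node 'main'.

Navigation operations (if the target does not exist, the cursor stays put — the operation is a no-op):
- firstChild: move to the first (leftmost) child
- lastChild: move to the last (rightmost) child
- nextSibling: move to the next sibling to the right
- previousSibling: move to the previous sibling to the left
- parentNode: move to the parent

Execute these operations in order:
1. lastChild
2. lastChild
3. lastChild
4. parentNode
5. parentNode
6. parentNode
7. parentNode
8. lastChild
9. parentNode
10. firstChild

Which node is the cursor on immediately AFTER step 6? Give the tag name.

After 1 (lastChild): a
After 2 (lastChild): nav
After 3 (lastChild): nav (no-op, stayed)
After 4 (parentNode): a
After 5 (parentNode): main
After 6 (parentNode): main (no-op, stayed)

Answer: main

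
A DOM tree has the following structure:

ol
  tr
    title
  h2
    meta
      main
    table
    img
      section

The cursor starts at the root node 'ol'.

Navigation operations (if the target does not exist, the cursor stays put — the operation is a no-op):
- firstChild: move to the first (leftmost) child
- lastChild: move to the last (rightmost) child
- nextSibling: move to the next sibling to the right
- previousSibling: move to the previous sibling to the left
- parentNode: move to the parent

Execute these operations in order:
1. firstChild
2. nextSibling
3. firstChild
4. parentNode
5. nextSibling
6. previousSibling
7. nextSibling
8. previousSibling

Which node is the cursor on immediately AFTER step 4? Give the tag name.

Answer: h2

Derivation:
After 1 (firstChild): tr
After 2 (nextSibling): h2
After 3 (firstChild): meta
After 4 (parentNode): h2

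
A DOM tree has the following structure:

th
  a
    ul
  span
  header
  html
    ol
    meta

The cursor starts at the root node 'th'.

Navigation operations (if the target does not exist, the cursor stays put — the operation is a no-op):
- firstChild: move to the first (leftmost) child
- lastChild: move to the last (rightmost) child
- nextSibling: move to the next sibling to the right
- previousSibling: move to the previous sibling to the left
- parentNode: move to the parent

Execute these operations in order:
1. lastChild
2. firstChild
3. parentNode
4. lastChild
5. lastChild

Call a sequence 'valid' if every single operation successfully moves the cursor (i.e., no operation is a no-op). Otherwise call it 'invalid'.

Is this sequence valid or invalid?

Answer: invalid

Derivation:
After 1 (lastChild): html
After 2 (firstChild): ol
After 3 (parentNode): html
After 4 (lastChild): meta
After 5 (lastChild): meta (no-op, stayed)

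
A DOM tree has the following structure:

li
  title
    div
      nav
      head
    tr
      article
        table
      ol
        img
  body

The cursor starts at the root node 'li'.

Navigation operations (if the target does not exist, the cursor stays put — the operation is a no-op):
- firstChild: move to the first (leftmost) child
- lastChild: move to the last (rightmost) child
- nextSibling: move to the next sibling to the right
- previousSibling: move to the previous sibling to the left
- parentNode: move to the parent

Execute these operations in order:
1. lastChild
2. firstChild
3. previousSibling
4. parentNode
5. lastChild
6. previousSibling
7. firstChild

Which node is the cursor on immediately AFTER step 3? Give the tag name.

After 1 (lastChild): body
After 2 (firstChild): body (no-op, stayed)
After 3 (previousSibling): title

Answer: title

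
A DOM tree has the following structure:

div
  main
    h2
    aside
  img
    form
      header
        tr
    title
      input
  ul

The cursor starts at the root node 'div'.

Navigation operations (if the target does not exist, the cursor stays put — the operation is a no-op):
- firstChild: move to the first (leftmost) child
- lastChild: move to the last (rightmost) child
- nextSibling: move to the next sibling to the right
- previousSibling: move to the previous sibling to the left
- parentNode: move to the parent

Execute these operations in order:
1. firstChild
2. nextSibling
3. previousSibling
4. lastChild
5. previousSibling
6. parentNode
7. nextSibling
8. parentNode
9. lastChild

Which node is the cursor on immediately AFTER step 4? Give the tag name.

After 1 (firstChild): main
After 2 (nextSibling): img
After 3 (previousSibling): main
After 4 (lastChild): aside

Answer: aside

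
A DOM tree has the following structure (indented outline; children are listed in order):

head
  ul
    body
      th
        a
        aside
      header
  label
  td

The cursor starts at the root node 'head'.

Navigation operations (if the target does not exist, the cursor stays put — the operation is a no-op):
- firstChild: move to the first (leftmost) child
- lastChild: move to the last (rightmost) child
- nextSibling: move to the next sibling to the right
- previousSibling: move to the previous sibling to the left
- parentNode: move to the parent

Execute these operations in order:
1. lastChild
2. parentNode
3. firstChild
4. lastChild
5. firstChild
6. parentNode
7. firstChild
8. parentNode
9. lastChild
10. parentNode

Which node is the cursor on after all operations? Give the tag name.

Answer: body

Derivation:
After 1 (lastChild): td
After 2 (parentNode): head
After 3 (firstChild): ul
After 4 (lastChild): body
After 5 (firstChild): th
After 6 (parentNode): body
After 7 (firstChild): th
After 8 (parentNode): body
After 9 (lastChild): header
After 10 (parentNode): body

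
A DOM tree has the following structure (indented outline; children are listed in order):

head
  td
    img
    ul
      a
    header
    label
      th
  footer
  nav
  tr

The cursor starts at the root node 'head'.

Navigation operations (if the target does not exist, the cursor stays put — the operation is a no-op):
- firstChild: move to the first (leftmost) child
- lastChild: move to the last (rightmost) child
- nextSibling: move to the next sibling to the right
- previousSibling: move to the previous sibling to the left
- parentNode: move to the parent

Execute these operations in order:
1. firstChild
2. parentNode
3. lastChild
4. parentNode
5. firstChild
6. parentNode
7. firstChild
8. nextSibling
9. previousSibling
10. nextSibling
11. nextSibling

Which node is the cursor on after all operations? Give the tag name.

After 1 (firstChild): td
After 2 (parentNode): head
After 3 (lastChild): tr
After 4 (parentNode): head
After 5 (firstChild): td
After 6 (parentNode): head
After 7 (firstChild): td
After 8 (nextSibling): footer
After 9 (previousSibling): td
After 10 (nextSibling): footer
After 11 (nextSibling): nav

Answer: nav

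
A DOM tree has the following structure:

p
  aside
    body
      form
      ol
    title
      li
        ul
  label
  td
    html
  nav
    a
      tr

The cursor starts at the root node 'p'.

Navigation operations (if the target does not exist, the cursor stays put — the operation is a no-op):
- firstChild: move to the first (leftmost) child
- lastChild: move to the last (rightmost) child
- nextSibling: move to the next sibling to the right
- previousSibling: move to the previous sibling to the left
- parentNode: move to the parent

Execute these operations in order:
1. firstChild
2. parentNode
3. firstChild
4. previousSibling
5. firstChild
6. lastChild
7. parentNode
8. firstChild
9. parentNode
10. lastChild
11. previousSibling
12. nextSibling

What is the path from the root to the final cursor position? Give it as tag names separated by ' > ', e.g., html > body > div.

Answer: p > aside > body > ol

Derivation:
After 1 (firstChild): aside
After 2 (parentNode): p
After 3 (firstChild): aside
After 4 (previousSibling): aside (no-op, stayed)
After 5 (firstChild): body
After 6 (lastChild): ol
After 7 (parentNode): body
After 8 (firstChild): form
After 9 (parentNode): body
After 10 (lastChild): ol
After 11 (previousSibling): form
After 12 (nextSibling): ol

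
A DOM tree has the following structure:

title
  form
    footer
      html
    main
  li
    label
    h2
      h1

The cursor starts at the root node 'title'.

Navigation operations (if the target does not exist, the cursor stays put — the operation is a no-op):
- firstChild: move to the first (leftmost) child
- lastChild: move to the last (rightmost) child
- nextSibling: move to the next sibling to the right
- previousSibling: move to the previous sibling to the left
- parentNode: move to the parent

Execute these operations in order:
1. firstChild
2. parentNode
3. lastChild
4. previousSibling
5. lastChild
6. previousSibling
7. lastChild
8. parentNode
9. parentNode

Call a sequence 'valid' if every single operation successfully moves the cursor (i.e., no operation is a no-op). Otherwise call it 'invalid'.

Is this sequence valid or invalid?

Answer: valid

Derivation:
After 1 (firstChild): form
After 2 (parentNode): title
After 3 (lastChild): li
After 4 (previousSibling): form
After 5 (lastChild): main
After 6 (previousSibling): footer
After 7 (lastChild): html
After 8 (parentNode): footer
After 9 (parentNode): form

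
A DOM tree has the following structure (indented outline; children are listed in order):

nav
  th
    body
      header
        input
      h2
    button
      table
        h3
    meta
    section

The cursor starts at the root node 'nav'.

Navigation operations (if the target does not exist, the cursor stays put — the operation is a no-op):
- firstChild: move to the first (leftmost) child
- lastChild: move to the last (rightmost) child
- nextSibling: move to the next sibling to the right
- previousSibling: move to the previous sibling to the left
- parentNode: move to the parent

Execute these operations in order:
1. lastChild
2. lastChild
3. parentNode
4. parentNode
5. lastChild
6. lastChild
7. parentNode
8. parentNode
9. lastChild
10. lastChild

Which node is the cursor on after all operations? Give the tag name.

After 1 (lastChild): th
After 2 (lastChild): section
After 3 (parentNode): th
After 4 (parentNode): nav
After 5 (lastChild): th
After 6 (lastChild): section
After 7 (parentNode): th
After 8 (parentNode): nav
After 9 (lastChild): th
After 10 (lastChild): section

Answer: section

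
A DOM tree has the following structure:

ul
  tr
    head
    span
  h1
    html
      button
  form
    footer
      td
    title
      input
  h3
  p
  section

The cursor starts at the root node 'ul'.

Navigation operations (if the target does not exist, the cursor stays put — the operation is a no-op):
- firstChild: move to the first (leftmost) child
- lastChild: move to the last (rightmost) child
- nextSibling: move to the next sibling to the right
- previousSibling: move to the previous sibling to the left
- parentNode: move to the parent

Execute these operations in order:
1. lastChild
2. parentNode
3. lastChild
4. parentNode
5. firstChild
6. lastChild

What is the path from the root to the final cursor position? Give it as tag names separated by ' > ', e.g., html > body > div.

Answer: ul > tr > span

Derivation:
After 1 (lastChild): section
After 2 (parentNode): ul
After 3 (lastChild): section
After 4 (parentNode): ul
After 5 (firstChild): tr
After 6 (lastChild): span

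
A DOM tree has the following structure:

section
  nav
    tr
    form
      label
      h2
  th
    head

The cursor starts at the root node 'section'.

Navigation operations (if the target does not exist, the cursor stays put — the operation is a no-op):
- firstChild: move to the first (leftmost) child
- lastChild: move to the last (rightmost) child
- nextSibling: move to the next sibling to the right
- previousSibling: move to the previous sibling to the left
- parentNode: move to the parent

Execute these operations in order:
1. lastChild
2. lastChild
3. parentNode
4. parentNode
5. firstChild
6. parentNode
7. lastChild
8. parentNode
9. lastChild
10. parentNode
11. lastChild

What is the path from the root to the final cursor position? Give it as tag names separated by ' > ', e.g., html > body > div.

Answer: section > th

Derivation:
After 1 (lastChild): th
After 2 (lastChild): head
After 3 (parentNode): th
After 4 (parentNode): section
After 5 (firstChild): nav
After 6 (parentNode): section
After 7 (lastChild): th
After 8 (parentNode): section
After 9 (lastChild): th
After 10 (parentNode): section
After 11 (lastChild): th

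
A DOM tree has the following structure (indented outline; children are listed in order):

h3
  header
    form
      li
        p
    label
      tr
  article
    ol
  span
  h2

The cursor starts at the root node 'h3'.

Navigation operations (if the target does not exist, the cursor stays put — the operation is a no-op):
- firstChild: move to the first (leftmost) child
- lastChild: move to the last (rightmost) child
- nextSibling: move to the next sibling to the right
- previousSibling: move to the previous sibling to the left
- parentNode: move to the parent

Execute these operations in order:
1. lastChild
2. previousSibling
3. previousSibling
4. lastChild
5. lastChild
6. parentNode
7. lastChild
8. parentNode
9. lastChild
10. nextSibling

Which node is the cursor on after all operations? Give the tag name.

Answer: ol

Derivation:
After 1 (lastChild): h2
After 2 (previousSibling): span
After 3 (previousSibling): article
After 4 (lastChild): ol
After 5 (lastChild): ol (no-op, stayed)
After 6 (parentNode): article
After 7 (lastChild): ol
After 8 (parentNode): article
After 9 (lastChild): ol
After 10 (nextSibling): ol (no-op, stayed)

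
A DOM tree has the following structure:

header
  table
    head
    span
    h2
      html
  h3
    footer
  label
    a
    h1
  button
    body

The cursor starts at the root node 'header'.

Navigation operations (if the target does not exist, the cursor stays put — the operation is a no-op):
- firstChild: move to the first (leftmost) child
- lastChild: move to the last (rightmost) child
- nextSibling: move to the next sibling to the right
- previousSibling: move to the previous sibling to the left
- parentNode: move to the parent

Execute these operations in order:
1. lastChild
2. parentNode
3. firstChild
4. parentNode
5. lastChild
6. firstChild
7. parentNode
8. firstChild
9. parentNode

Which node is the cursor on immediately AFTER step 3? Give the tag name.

Answer: table

Derivation:
After 1 (lastChild): button
After 2 (parentNode): header
After 3 (firstChild): table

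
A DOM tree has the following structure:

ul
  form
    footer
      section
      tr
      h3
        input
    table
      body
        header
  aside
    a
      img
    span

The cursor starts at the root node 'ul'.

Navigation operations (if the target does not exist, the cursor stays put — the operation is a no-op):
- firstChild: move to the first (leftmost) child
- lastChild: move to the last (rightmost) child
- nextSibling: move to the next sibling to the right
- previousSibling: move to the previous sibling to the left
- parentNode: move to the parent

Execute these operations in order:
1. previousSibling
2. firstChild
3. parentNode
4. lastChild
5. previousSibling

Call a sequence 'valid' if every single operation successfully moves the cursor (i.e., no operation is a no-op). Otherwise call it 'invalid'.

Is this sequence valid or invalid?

After 1 (previousSibling): ul (no-op, stayed)
After 2 (firstChild): form
After 3 (parentNode): ul
After 4 (lastChild): aside
After 5 (previousSibling): form

Answer: invalid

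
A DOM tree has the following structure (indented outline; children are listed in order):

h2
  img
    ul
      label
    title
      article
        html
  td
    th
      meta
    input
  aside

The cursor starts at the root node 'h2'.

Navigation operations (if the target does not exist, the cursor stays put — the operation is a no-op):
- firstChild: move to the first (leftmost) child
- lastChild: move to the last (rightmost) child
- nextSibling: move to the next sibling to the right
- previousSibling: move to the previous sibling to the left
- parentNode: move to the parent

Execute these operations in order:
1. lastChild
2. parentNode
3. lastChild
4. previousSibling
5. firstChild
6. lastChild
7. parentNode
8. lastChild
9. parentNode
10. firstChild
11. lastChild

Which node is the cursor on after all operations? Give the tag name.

After 1 (lastChild): aside
After 2 (parentNode): h2
After 3 (lastChild): aside
After 4 (previousSibling): td
After 5 (firstChild): th
After 6 (lastChild): meta
After 7 (parentNode): th
After 8 (lastChild): meta
After 9 (parentNode): th
After 10 (firstChild): meta
After 11 (lastChild): meta (no-op, stayed)

Answer: meta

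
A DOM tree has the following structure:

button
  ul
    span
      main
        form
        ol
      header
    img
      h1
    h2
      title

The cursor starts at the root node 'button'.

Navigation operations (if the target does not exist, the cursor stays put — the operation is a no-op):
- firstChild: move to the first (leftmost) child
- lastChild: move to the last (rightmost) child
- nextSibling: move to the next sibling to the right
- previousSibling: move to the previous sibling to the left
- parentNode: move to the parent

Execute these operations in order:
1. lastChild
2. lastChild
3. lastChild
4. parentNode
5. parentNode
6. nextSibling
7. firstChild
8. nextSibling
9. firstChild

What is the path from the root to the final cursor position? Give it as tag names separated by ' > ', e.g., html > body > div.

Answer: button > ul > img > h1

Derivation:
After 1 (lastChild): ul
After 2 (lastChild): h2
After 3 (lastChild): title
After 4 (parentNode): h2
After 5 (parentNode): ul
After 6 (nextSibling): ul (no-op, stayed)
After 7 (firstChild): span
After 8 (nextSibling): img
After 9 (firstChild): h1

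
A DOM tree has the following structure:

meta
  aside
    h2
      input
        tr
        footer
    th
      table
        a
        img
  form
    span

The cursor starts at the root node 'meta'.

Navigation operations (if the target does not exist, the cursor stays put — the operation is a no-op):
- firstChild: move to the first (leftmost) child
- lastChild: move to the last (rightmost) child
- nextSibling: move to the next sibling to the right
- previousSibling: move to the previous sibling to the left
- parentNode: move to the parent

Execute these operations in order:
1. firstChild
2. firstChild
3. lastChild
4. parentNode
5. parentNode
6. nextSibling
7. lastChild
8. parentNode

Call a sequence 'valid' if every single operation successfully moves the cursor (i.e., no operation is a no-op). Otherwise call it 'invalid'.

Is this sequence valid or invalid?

After 1 (firstChild): aside
After 2 (firstChild): h2
After 3 (lastChild): input
After 4 (parentNode): h2
After 5 (parentNode): aside
After 6 (nextSibling): form
After 7 (lastChild): span
After 8 (parentNode): form

Answer: valid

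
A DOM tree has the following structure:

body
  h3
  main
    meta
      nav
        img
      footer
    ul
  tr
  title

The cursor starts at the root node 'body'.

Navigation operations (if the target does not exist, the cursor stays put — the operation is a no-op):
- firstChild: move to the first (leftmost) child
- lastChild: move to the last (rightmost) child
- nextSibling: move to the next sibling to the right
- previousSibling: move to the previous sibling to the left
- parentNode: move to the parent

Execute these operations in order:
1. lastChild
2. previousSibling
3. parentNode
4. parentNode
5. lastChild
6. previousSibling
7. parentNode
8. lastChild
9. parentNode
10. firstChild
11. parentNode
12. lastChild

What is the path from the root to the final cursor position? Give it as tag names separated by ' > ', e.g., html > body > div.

After 1 (lastChild): title
After 2 (previousSibling): tr
After 3 (parentNode): body
After 4 (parentNode): body (no-op, stayed)
After 5 (lastChild): title
After 6 (previousSibling): tr
After 7 (parentNode): body
After 8 (lastChild): title
After 9 (parentNode): body
After 10 (firstChild): h3
After 11 (parentNode): body
After 12 (lastChild): title

Answer: body > title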